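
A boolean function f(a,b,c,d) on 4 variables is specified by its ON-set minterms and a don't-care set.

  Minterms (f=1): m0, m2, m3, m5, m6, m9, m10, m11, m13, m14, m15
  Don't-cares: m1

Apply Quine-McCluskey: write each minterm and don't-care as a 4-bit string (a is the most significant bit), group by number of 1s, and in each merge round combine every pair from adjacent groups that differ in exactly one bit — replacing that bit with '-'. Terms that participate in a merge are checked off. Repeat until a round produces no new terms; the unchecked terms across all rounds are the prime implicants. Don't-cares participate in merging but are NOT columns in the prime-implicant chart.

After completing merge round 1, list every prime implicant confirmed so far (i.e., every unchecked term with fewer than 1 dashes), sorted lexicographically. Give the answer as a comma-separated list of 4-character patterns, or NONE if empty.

[col 0] 0000*, 0001*, 0010*, 0011*, 0101*, 0110*, 1001*, 1010*, 1011*, 1101*, 1110*, 1111*
[col 1] -001*, -010*, -011*, -101*, -110*, 0-01*, 0-10*, 00-0*, 00-1*, 000-*, 001-*, 1-01*, 1-10*, 1-11*, 10-1*, 101-*, 11-1*, 111-*
[col 2] --01, --10, -0-1, -01-, 00--, 1--1, 1-1-
Prime implicants: --01, --10, -0-1, -01-, 00--, 1--1, 1-1-

NONE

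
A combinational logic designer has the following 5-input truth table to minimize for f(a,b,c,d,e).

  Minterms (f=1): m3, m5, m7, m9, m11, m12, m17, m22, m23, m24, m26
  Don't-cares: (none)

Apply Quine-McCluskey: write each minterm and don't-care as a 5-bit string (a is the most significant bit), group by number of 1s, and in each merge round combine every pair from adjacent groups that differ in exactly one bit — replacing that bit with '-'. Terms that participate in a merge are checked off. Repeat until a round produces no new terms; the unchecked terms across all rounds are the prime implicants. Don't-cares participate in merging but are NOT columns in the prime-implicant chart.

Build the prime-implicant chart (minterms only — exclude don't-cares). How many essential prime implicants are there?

6

size-2^0 implicants → 00011(✓)  00101(✓)  00111(✓)  01001(✓)  01011(✓)  01100  10001  10110(✓)  10111(✓)  11000(✓)  11010(✓)
size-2^1 implicants → -0111  0-011  00-11  001-1  010-1  1011-  110-0
Unchecked terms (primes): -0111, 0-011, 00-11, 001-1, 010-1, 01100, 10001, 1011-, 110-0
Minterm coverage:
  m3 ⊆ 0-011,00-11
  m5 ⊆ 001-1 [E]
  m7 ⊆ -0111,00-11,001-1
  m9 ⊆ 010-1 [E]
  m11 ⊆ 0-011,010-1
  m12 ⊆ 01100 [E]
  m17 ⊆ 10001 [E]
  m22 ⊆ 1011- [E]
  m23 ⊆ -0111,1011-
  m24 ⊆ 110-0 [E]
  m26 ⊆ 110-0 [E]
E = {001-1, 010-1, 01100, 10001, 1011-, 110-0}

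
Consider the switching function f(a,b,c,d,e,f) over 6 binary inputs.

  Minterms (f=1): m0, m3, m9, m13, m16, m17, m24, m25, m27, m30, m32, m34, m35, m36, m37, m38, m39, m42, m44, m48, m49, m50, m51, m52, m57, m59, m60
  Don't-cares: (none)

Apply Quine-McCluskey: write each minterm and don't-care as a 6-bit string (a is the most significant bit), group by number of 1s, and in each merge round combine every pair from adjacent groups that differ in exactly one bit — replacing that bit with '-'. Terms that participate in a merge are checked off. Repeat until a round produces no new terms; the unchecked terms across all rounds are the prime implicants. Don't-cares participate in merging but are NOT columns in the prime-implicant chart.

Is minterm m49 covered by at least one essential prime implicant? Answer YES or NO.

NO

[col 0] 000000*, 000011*, 001001*, 001101*, 010000*, 010001*, 011000*, 011001*, 011011*, 011110, 100000*, 100010*, 100011*, 100100*, 100101*, 100110*, 100111*, 101010*, 101100*, 110000*, 110001*, 110010*, 110011*, 110100*, 111001*, 111011*, 111100*
[col 1] -00000*, -00011, -10000*, -10001*, -11001*, -11011*, 0-0000*, 0-1001, 001-01, 01-000*, 01-001*, 01000-*, 0110-1*, 01100-*, 1-0000*, 1-0010*, 1-0011*, 1-0100*, 1-1100*, 10-010, 10-100*, 100-00*, 100-10*, 100-11*, 1000-0*, 10001-*, 1001-0*, 1001-1*, 10010-*, 10011-*, 11-001*, 11-011*, 11-100*, 110-00*, 1100-0*, 1100-1*, 11000-*, 11001-*, 1110-1*
[col 2] --0000, -1-001, -1000-, -110-1, 01-00-, 1--100, 1-0-00, 1-00-0, 1-001-, 100--0, 100-1-, 1001--, 11-0-1, 1100--
Prime implicants: --0000, -00011, -1-001, -1000-, -110-1, 0-1001, 001-01, 01-00-, 011110, 1--100, 1-0-00, 1-00-0, 1-001-, 10-010, 100--0, 100-1-, 1001--, 11-0-1, 1100--
PI chart (minterm → PIs covering it):
  0 | --0000  (sole → essential)
  3 | -00011  (sole → essential)
  9 | 0-1001,001-01
  13 | 001-01  (sole → essential)
  16 | --0000,-1000-,01-00-
  17 | -1-001,-1000-,01-00-
  24 | 01-00-  (sole → essential)
  25 | -1-001,-110-1,0-1001,01-00-
  27 | -110-1  (sole → essential)
  30 | 011110  (sole → essential)
  32 | --0000,1-0-00,1-00-0,100--0
  34 | 1-00-0,1-001-,10-010,100--0,100-1-
  35 | -00011,1-001-,100-1-
  36 | 1--100,1-0-00,100--0,1001--
  37 | 1001--  (sole → essential)
  38 | 100--0,100-1-,1001--
  39 | 100-1-,1001--
  42 | 10-010  (sole → essential)
  44 | 1--100  (sole → essential)
  48 | --0000,-1000-,1-0-00,1-00-0,1100--
  49 | -1-001,-1000-,11-0-1,1100--
  50 | 1-00-0,1-001-,1100--
  51 | 1-001-,11-0-1,1100--
  52 | 1--100,1-0-00
  57 | -1-001,-110-1,11-0-1
  59 | -110-1,11-0-1
  60 | 1--100  (sole → essential)
Essential prime implicants: --0000, -00011, -110-1, 001-01, 01-00-, 011110, 1--100, 10-010, 1001--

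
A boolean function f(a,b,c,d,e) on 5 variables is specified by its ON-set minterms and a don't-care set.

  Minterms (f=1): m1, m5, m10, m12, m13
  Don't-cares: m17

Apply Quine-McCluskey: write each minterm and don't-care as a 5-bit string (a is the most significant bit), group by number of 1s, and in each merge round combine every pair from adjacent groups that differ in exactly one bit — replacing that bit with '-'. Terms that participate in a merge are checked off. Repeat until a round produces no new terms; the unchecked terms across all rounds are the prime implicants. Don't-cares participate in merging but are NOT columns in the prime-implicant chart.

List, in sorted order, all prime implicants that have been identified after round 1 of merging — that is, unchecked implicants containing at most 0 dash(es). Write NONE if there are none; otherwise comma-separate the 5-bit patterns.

01010

[col 0] 00001*, 00101*, 01010, 01100*, 01101*, 10001*
[col 1] -0001, 0-101, 00-01, 0110-
Prime implicants: -0001, 0-101, 00-01, 01010, 0110-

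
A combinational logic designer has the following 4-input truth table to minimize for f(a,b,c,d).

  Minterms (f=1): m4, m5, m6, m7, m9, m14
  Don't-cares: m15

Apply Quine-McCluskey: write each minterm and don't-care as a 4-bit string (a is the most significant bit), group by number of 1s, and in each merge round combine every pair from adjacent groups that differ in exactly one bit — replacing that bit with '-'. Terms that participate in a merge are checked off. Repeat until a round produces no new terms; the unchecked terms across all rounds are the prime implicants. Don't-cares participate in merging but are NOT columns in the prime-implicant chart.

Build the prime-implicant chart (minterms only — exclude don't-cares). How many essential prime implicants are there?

3

size-2^0 implicants → 0100(✓)  0101(✓)  0110(✓)  0111(✓)  1001  1110(✓)  1111(✓)
size-2^1 implicants → -110(✓)  -111(✓)  01-0(✓)  01-1(✓)  010-(✓)  011-(✓)  111-(✓)
size-2^2 implicants → -11-  01--
Unchecked terms (primes): -11-, 01--, 1001
Minterm coverage:
  m4 ⊆ 01-- [E]
  m5 ⊆ 01-- [E]
  m6 ⊆ -11-,01--
  m7 ⊆ -11-,01--
  m9 ⊆ 1001 [E]
  m14 ⊆ -11- [E]
E = {-11-, 01--, 1001}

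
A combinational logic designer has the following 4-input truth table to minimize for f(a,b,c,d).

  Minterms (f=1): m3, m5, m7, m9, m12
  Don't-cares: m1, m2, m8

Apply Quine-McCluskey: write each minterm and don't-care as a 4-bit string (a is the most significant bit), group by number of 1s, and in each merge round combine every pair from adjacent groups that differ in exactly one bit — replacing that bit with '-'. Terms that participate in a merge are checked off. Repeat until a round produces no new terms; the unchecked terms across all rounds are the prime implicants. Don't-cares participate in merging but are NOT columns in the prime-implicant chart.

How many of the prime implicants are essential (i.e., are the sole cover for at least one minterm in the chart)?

size-2^0 implicants → 0001(✓)  0010(✓)  0011(✓)  0101(✓)  0111(✓)  1000(✓)  1001(✓)  1100(✓)
size-2^1 implicants → -001  0-01(✓)  0-11(✓)  00-1(✓)  001-  01-1(✓)  1-00  100-
size-2^2 implicants → 0--1
Unchecked terms (primes): -001, 0--1, 001-, 1-00, 100-
Minterm coverage:
  m3 ⊆ 0--1,001-
  m5 ⊆ 0--1 [E]
  m7 ⊆ 0--1 [E]
  m9 ⊆ -001,100-
  m12 ⊆ 1-00 [E]
E = {0--1, 1-00}

2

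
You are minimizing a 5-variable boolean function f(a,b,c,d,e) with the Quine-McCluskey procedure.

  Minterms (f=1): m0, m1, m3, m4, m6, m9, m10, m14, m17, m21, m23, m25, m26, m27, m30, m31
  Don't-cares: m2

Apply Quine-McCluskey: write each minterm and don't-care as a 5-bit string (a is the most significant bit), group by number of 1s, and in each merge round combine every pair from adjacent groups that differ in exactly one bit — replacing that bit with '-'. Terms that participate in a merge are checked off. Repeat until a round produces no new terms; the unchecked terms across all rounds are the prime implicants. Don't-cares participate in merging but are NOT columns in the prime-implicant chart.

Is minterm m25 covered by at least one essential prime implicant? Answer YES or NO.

[col 0] 00000*, 00001*, 00010*, 00011*, 00100*, 00110*, 01001*, 01010*, 01110*, 10001*, 10101*, 10111*, 11001*, 11010*, 11011*, 11110*, 11111*
[col 1] -0001*, -1001*, -1010*, -1110*, 0-001*, 0-010*, 0-110*, 00-00*, 00-10*, 000-0*, 000-1*, 0000-*, 0001-*, 001-0*, 01-10*, 1-001*, 1-111, 10-01, 101-1, 11-10*, 11-11*, 110-1, 1101-*, 1111-*
[col 2] --001, -1-10, 0--10, 00--0, 000--, 11-1-
Prime implicants: --001, -1-10, 0--10, 00--0, 000--, 1-111, 10-01, 101-1, 11-1-, 110-1
PI chart (minterm → PIs covering it):
  0 | 00--0,000--
  1 | --001,000--
  3 | 000--  (sole → essential)
  4 | 00--0  (sole → essential)
  6 | 0--10,00--0
  9 | --001  (sole → essential)
  10 | -1-10,0--10
  14 | -1-10,0--10
  17 | --001,10-01
  21 | 10-01,101-1
  23 | 1-111,101-1
  25 | --001,110-1
  26 | -1-10,11-1-
  27 | 11-1-,110-1
  30 | -1-10,11-1-
  31 | 1-111,11-1-
Essential prime implicants: --001, 00--0, 000--

YES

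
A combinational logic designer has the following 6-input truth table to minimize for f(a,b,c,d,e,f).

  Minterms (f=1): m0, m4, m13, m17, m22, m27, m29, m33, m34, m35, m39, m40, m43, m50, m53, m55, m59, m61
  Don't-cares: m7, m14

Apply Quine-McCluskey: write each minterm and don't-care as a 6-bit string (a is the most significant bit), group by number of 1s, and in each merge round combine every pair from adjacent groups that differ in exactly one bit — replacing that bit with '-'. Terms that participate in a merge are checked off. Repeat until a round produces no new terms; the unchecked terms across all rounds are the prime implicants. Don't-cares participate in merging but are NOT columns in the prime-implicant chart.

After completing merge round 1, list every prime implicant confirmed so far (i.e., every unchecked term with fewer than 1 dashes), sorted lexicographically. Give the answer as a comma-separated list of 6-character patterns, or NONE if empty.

Round 0: 000000✓ 000100✓ 000111✓ 001101✓ 001110 010001 010110 011011✓ 011101✓ 100001✓ 100010✓ 100011✓ 100111✓ 101000 101011✓ 110010✓ 110101✓ 110111✓ 111011✓ 111101✓
Round 1: -00111 -11011 -11101 0-1101 000-00 1-0010 1-0111 1-1011 10-011 100-11 1000-1 10001- 11-101 1101-1
PIs = {-00111, -11011, -11101, 0-1101, 000-00, 001110, 010001, 010110, 1-0010, 1-0111, 1-1011, 10-011, 100-11, 1000-1, 10001-, 101000, 11-101, 1101-1}

001110, 010001, 010110, 101000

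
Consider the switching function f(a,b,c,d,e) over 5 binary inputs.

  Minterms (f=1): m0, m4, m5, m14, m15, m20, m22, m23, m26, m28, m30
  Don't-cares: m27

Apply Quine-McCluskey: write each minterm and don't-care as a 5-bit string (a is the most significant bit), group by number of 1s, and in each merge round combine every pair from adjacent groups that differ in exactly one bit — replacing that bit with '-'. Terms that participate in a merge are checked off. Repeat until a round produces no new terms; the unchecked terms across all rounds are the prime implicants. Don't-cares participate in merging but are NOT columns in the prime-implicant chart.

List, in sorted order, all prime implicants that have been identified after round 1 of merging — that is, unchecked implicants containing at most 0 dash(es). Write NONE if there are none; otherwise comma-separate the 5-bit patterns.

[col 0] 00000*, 00100*, 00101*, 01110*, 01111*, 10100*, 10110*, 10111*, 11010*, 11011*, 11100*, 11110*
[col 1] -0100, -1110, 00-00, 0010-, 0111-, 1-100*, 1-110*, 101-0*, 1011-, 11-10, 1101-, 111-0*
[col 2] 1-1-0
Prime implicants: -0100, -1110, 00-00, 0010-, 0111-, 1-1-0, 1011-, 11-10, 1101-

NONE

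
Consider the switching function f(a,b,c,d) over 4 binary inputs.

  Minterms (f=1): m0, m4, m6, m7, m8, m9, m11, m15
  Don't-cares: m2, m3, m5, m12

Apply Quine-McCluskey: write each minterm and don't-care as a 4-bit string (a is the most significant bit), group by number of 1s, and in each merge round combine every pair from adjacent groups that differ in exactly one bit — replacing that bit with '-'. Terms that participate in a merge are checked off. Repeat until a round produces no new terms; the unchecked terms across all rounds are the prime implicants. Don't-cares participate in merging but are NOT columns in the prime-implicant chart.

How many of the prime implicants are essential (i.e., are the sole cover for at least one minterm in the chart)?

[col 0] 0000*, 0010*, 0011*, 0100*, 0101*, 0110*, 0111*, 1000*, 1001*, 1011*, 1100*, 1111*
[col 1] -000*, -011*, -100*, -111*, 0-00*, 0-10*, 0-11*, 00-0*, 001-*, 01-0*, 01-1*, 010-*, 011-*, 1-00*, 1-11*, 10-1, 100-
[col 2] --00, --11, 0--0, 0-1-, 01--
Prime implicants: --00, --11, 0--0, 0-1-, 01--, 10-1, 100-
PI chart (minterm → PIs covering it):
  0 | --00,0--0
  4 | --00,0--0,01--
  6 | 0--0,0-1-,01--
  7 | --11,0-1-,01--
  8 | --00,100-
  9 | 10-1,100-
  11 | --11,10-1
  15 | --11  (sole → essential)
Essential prime implicants: --11

1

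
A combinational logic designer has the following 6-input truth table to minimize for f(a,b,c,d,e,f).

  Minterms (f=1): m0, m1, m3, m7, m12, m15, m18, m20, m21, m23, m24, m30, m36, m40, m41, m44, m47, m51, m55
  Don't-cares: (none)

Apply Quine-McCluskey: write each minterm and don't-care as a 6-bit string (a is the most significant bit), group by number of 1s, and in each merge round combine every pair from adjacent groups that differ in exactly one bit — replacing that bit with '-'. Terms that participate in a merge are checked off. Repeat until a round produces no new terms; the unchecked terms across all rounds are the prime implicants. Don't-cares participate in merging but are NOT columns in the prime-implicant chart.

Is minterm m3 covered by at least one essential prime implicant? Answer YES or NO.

NO

size-2^0 implicants → 000000(✓)  000001(✓)  000011(✓)  000111(✓)  001100(✓)  001111(✓)  010010  010100(✓)  010101(✓)  010111(✓)  011000  011110  100100(✓)  101000(✓)  101001(✓)  101100(✓)  101111(✓)  110011(✓)  110111(✓)
size-2^1 implicants → -01100  -01111  -10111  0-0111  00-111  000-11  0000-1  00000-  0101-1  01010-  10-100  101-00  10100-  110-11
Unchecked terms (primes): -01100, -01111, -10111, 0-0111, 00-111, 000-11, 0000-1, 00000-, 010010, 0101-1, 01010-, 011000, 011110, 10-100, 101-00, 10100-, 110-11
Minterm coverage:
  m0 ⊆ 00000- [E]
  m1 ⊆ 0000-1,00000-
  m3 ⊆ 000-11,0000-1
  m7 ⊆ 0-0111,00-111,000-11
  m12 ⊆ -01100 [E]
  m15 ⊆ -01111,00-111
  m18 ⊆ 010010 [E]
  m20 ⊆ 01010- [E]
  m21 ⊆ 0101-1,01010-
  m23 ⊆ -10111,0-0111,0101-1
  m24 ⊆ 011000 [E]
  m30 ⊆ 011110 [E]
  m36 ⊆ 10-100 [E]
  m40 ⊆ 101-00,10100-
  m41 ⊆ 10100- [E]
  m44 ⊆ -01100,10-100,101-00
  m47 ⊆ -01111 [E]
  m51 ⊆ 110-11 [E]
  m55 ⊆ -10111,110-11
E = {-01100, -01111, 00000-, 010010, 01010-, 011000, 011110, 10-100, 10100-, 110-11}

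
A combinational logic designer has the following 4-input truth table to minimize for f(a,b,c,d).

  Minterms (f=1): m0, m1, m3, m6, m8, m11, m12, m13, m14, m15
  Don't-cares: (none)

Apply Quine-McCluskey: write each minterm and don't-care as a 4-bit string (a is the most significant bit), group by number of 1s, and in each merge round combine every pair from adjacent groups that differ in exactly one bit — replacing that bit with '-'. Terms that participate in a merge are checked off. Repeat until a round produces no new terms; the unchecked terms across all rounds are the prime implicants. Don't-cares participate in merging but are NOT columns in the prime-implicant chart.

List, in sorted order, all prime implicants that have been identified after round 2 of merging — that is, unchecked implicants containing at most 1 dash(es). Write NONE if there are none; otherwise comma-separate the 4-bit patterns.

Round 0: 0000✓ 0001✓ 0011✓ 0110✓ 1000✓ 1011✓ 1100✓ 1101✓ 1110✓ 1111✓
Round 1: -000 -011 -110 00-1 000- 1-00 1-11 11-0✓ 11-1✓ 110-✓ 111-✓
Round 2: 11--
PIs = {-000, -011, -110, 00-1, 000-, 1-00, 1-11, 11--}

-000, -011, -110, 00-1, 000-, 1-00, 1-11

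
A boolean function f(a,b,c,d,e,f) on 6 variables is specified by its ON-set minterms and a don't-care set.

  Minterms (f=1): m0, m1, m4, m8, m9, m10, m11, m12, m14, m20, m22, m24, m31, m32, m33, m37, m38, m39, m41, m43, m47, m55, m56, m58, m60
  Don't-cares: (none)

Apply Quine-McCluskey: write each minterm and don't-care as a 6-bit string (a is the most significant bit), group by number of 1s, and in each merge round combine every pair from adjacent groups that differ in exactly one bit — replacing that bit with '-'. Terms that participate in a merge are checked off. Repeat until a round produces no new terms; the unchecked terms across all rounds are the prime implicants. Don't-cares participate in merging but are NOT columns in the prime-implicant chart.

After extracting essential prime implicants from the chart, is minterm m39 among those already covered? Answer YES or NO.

size-2^0 implicants → 000000(✓)  000001(✓)  000100(✓)  001000(✓)  001001(✓)  001010(✓)  001011(✓)  001100(✓)  001110(✓)  010100(✓)  010110(✓)  011000(✓)  011111  100000(✓)  100001(✓)  100101(✓)  100110(✓)  100111(✓)  101001(✓)  101011(✓)  101111(✓)  110111(✓)  111000(✓)  111010(✓)  111100(✓)
size-2^1 implicants → -00000(✓)  -00001(✓)  -01001(✓)  -01011(✓)  -11000  0-0100  0-1000  00-000(✓)  00-001(✓)  00-100(✓)  000-00(✓)  00000-(✓)  001-00(✓)  001-10(✓)  0010-0(✓)  0010-1(✓)  00100-(✓)  00101-(✓)  0011-0(✓)  0101-0  1-0111  10-001(✓)  10-111  100-01  10000-(✓)  1001-1  10011-  101-11  1010-1(✓)  111-00  1110-0
size-2^2 implicants → -0-001  -0000-  -010-1  00--00  00-00-  001--0  0010--
Unchecked terms (primes): -0-001, -0000-, -010-1, -11000, 0-0100, 0-1000, 00--00, 00-00-, 001--0, 0010--, 0101-0, 011111, 1-0111, 10-111, 100-01, 1001-1, 10011-, 101-11, 111-00, 1110-0
Minterm coverage:
  m0 ⊆ -0000-,00--00,00-00-
  m1 ⊆ -0-001,-0000-,00-00-
  m4 ⊆ 0-0100,00--00
  m8 ⊆ 0-1000,00--00,00-00-,001--0,0010--
  m9 ⊆ -0-001,-010-1,00-00-,0010--
  m10 ⊆ 001--0,0010--
  m11 ⊆ -010-1,0010--
  m12 ⊆ 00--00,001--0
  m14 ⊆ 001--0 [E]
  m20 ⊆ 0-0100,0101-0
  m22 ⊆ 0101-0 [E]
  m24 ⊆ -11000,0-1000
  m31 ⊆ 011111 [E]
  m32 ⊆ -0000- [E]
  m33 ⊆ -0-001,-0000-,100-01
  m37 ⊆ 100-01,1001-1
  m38 ⊆ 10011- [E]
  m39 ⊆ 1-0111,10-111,1001-1,10011-
  m41 ⊆ -0-001,-010-1
  m43 ⊆ -010-1,101-11
  m47 ⊆ 10-111,101-11
  m55 ⊆ 1-0111 [E]
  m56 ⊆ -11000,111-00,1110-0
  m58 ⊆ 1110-0 [E]
  m60 ⊆ 111-00 [E]
E = {-0000-, 001--0, 0101-0, 011111, 1-0111, 10011-, 111-00, 1110-0}

YES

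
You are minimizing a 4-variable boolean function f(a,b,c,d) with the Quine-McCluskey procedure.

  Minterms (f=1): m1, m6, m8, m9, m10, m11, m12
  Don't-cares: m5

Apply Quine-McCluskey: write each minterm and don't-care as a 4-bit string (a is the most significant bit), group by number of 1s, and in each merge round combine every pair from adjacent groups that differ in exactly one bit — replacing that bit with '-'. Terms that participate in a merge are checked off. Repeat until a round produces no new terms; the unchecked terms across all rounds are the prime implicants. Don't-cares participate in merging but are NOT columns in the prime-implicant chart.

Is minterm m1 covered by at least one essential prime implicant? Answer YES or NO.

Round 0: 0001✓ 0101✓ 0110 1000✓ 1001✓ 1010✓ 1011✓ 1100✓
Round 1: -001 0-01 1-00 10-0✓ 10-1✓ 100-✓ 101-✓
Round 2: 10--
PIs = {-001, 0-01, 0110, 1-00, 10--}
Coverage chart:
  m1: -001,0-01
  m6: 0110 ←essential
  m8: 1-00,10--
  m9: -001,10--
  m10: 10-- ←essential
  m11: 10-- ←essential
  m12: 1-00 ←essential
Essential: 0110, 1-00, 10--

NO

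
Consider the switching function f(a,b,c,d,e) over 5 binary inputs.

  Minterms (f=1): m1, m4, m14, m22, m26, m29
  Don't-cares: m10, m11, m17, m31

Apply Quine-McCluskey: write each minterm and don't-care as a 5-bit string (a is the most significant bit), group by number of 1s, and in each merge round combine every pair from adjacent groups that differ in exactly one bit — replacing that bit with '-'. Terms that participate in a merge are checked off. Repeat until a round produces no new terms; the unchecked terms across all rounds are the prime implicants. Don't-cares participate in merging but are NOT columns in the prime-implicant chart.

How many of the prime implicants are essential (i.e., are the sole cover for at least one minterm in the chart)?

6

Round 0: 00001✓ 00100 01010✓ 01011✓ 01110✓ 10001✓ 10110 11010✓ 11101✓ 11111✓
Round 1: -0001 -1010 01-10 0101- 111-1
PIs = {-0001, -1010, 00100, 01-10, 0101-, 10110, 111-1}
Coverage chart:
  m1: -0001 ←essential
  m4: 00100 ←essential
  m14: 01-10 ←essential
  m22: 10110 ←essential
  m26: -1010 ←essential
  m29: 111-1 ←essential
Essential: -0001, -1010, 00100, 01-10, 10110, 111-1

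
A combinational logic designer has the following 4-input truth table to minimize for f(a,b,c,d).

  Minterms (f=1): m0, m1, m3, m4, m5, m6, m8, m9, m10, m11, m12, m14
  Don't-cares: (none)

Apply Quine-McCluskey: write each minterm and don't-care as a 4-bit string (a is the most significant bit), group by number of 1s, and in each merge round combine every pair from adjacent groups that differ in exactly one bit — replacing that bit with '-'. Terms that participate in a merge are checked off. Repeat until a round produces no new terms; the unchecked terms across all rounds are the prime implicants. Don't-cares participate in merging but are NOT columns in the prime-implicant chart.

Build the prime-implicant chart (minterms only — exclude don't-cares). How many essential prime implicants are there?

Round 0: 0000✓ 0001✓ 0011✓ 0100✓ 0101✓ 0110✓ 1000✓ 1001✓ 1010✓ 1011✓ 1100✓ 1110✓
Round 1: -000✓ -001✓ -011✓ -100✓ -110✓ 0-00✓ 0-01✓ 00-1✓ 000-✓ 01-0✓ 010-✓ 1-00✓ 1-10✓ 10-0✓ 10-1✓ 100-✓ 101-✓ 11-0✓
Round 2: --00 -0-1 -00- -1-0 0-0- 1--0 10--
PIs = {--00, -0-1, -00-, -1-0, 0-0-, 1--0, 10--}
Coverage chart:
  m0: --00,-00-,0-0-
  m1: -0-1,-00-,0-0-
  m3: -0-1 ←essential
  m4: --00,-1-0,0-0-
  m5: 0-0- ←essential
  m6: -1-0 ←essential
  m8: --00,-00-,1--0,10--
  m9: -0-1,-00-,10--
  m10: 1--0,10--
  m11: -0-1,10--
  m12: --00,-1-0,1--0
  m14: -1-0,1--0
Essential: -0-1, -1-0, 0-0-

3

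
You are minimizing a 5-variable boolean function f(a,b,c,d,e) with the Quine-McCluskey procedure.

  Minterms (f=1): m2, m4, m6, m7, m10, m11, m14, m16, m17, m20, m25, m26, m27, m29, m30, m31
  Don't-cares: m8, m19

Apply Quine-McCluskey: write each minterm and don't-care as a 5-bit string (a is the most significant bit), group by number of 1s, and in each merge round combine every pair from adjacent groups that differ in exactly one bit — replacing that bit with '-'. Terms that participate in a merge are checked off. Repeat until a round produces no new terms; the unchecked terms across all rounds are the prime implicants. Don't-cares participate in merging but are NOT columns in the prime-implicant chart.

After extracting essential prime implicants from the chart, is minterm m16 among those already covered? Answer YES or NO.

NO

size-2^0 implicants → 00010(✓)  00100(✓)  00110(✓)  00111(✓)  01000(✓)  01010(✓)  01011(✓)  01110(✓)  10000(✓)  10001(✓)  10011(✓)  10100(✓)  11001(✓)  11010(✓)  11011(✓)  11101(✓)  11110(✓)  11111(✓)
size-2^1 implicants → -0100  -1010(✓)  -1011(✓)  -1110(✓)  0-010(✓)  0-110(✓)  00-10(✓)  001-0  0011-  01-10(✓)  010-0  0101-(✓)  1-001(✓)  1-011(✓)  10-00  100-1(✓)  1000-  11-01(✓)  11-10(✓)  11-11(✓)  110-1(✓)  1101-(✓)  111-1(✓)  1111-(✓)
size-2^2 implicants → -1-10  -101-  0--10  1-0-1  11--1  11-1-
Unchecked terms (primes): -0100, -1-10, -101-, 0--10, 001-0, 0011-, 010-0, 1-0-1, 10-00, 1000-, 11--1, 11-1-
Minterm coverage:
  m2 ⊆ 0--10 [E]
  m4 ⊆ -0100,001-0
  m6 ⊆ 0--10,001-0,0011-
  m7 ⊆ 0011- [E]
  m10 ⊆ -1-10,-101-,0--10,010-0
  m11 ⊆ -101- [E]
  m14 ⊆ -1-10,0--10
  m16 ⊆ 10-00,1000-
  m17 ⊆ 1-0-1,1000-
  m20 ⊆ -0100,10-00
  m25 ⊆ 1-0-1,11--1
  m26 ⊆ -1-10,-101-,11-1-
  m27 ⊆ -101-,1-0-1,11--1,11-1-
  m29 ⊆ 11--1 [E]
  m30 ⊆ -1-10,11-1-
  m31 ⊆ 11--1,11-1-
E = {-101-, 0--10, 0011-, 11--1}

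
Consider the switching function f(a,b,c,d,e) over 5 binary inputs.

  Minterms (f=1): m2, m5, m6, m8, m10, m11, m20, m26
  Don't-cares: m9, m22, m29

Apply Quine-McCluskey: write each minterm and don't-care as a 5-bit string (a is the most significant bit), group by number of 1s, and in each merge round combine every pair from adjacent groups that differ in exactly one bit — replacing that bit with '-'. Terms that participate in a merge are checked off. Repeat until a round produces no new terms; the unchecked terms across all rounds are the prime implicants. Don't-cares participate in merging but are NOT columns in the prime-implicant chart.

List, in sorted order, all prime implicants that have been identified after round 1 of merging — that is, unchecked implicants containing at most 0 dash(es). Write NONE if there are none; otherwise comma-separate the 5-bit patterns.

Round 0: 00010✓ 00101 00110✓ 01000✓ 01001✓ 01010✓ 01011✓ 10100✓ 10110✓ 11010✓ 11101
Round 1: -0110 -1010 0-010 00-10 010-0✓ 010-1✓ 0100-✓ 0101-✓ 101-0
Round 2: 010--
PIs = {-0110, -1010, 0-010, 00-10, 00101, 010--, 101-0, 11101}

00101, 11101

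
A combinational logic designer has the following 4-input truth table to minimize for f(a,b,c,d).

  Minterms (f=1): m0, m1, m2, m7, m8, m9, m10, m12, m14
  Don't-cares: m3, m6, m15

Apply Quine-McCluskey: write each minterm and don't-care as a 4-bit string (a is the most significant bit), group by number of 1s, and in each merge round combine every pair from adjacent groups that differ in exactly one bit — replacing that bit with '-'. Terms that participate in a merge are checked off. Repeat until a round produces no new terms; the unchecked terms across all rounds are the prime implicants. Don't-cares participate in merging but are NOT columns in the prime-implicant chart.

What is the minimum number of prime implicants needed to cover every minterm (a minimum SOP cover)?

[col 0] 0000*, 0001*, 0010*, 0011*, 0110*, 0111*, 1000*, 1001*, 1010*, 1100*, 1110*, 1111*
[col 1] -000*, -001*, -010*, -110*, -111*, 0-10*, 0-11*, 00-0*, 00-1*, 000-*, 001-*, 011-*, 1-00*, 1-10*, 10-0*, 100-*, 11-0*, 111-*
[col 2] --10, -0-0, -00-, -11-, 0-1-, 00--, 1--0
Prime implicants: --10, -0-0, -00-, -11-, 0-1-, 00--, 1--0
PI chart (minterm → PIs covering it):
  0 | -0-0,-00-,00--
  1 | -00-,00--
  2 | --10,-0-0,0-1-,00--
  7 | -11-,0-1-
  8 | -0-0,-00-,1--0
  9 | -00-  (sole → essential)
  10 | --10,-0-0,1--0
  12 | 1--0  (sole → essential)
  14 | --10,-11-,1--0
Essential prime implicants: -00-, 1--0
Petrick residual → 0-1-
Minimum SOP uses 3 PIs: b'c' + a'c + ad'

3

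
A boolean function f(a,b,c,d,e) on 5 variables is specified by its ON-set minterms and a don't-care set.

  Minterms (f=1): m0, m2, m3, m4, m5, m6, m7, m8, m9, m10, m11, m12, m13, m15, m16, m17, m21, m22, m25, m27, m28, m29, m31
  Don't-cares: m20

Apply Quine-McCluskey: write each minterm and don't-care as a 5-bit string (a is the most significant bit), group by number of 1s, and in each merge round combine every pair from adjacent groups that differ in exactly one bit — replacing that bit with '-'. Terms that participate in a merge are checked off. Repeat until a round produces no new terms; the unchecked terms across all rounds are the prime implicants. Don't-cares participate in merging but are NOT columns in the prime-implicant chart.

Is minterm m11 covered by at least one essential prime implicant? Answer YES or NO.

YES

Round 0: 00000✓ 00010✓ 00011✓ 00100✓ 00101✓ 00110✓ 00111✓ 01000✓ 01001✓ 01010✓ 01011✓ 01100✓ 01101✓ 01111✓ 10000✓ 10001✓ 10100✓ 10101✓ 10110✓ 11001✓ 11011✓ 11100✓ 11101✓ 11111✓
Round 1: -0000✓ -0100✓ -0101✓ -0110✓ -1001✓ -1011✓ -1100✓ -1101✓ -1111✓ 0-000✓ 0-010✓ 0-011✓ 0-100✓ 0-101✓ 0-111✓ 00-00✓ 00-10✓ 00-11✓ 000-0✓ 0001-✓ 001-0✓ 001-1✓ 0010-✓ 0011-✓ 01-00✓ 01-01✓ 01-11✓ 010-0✓ 010-1✓ 0100-✓ 0101-✓ 011-1✓ 0110-✓ 1-001✓ 1-100✓ 1-101✓ 10-00✓ 10-01✓ 1000-✓ 101-0✓ 1010-✓ 11-01✓ 11-11✓ 110-1✓ 111-1✓ 1110-✓
Round 2: --100✓ --101✓ -0-00 -01-0 -010-✓ -1-01✓ -1-11✓ -10-1✓ -11-1✓ -110-✓ 0--00 0--11 0-0-0 0-01- 0-1-1 0-10-✓ 00--0 00-1- 001-- 01--1✓ 01-0- 010-- 1--01 1-10-✓ 10-0- 11--1✓
Round 3: --10- -1--1
PIs = {--10-, -0-00, -01-0, -1--1, 0--00, 0--11, 0-0-0, 0-01-, 0-1-1, 00--0, 00-1-, 001--, 01-0-, 010--, 1--01, 10-0-}
Coverage chart:
  m0: -0-00,0--00,0-0-0,00--0
  m2: 0-0-0,0-01-,00--0,00-1-
  m3: 0--11,0-01-,00-1-
  m4: --10-,-0-00,-01-0,0--00,00--0,001--
  m5: --10-,0-1-1,001--
  m6: -01-0,00--0,00-1-,001--
  m7: 0--11,0-1-1,00-1-,001--
  m8: 0--00,0-0-0,01-0-,010--
  m9: -1--1,01-0-,010--
  m10: 0-0-0,0-01-,010--
  m11: -1--1,0--11,0-01-,010--
  m12: --10-,0--00,01-0-
  m13: --10-,-1--1,0-1-1,01-0-
  m15: -1--1,0--11,0-1-1
  m16: -0-00,10-0-
  m17: 1--01,10-0-
  m21: --10-,1--01,10-0-
  m22: -01-0 ←essential
  m25: -1--1,1--01
  m27: -1--1 ←essential
  m28: --10- ←essential
  m29: --10-,-1--1,1--01
  m31: -1--1 ←essential
Essential: --10-, -01-0, -1--1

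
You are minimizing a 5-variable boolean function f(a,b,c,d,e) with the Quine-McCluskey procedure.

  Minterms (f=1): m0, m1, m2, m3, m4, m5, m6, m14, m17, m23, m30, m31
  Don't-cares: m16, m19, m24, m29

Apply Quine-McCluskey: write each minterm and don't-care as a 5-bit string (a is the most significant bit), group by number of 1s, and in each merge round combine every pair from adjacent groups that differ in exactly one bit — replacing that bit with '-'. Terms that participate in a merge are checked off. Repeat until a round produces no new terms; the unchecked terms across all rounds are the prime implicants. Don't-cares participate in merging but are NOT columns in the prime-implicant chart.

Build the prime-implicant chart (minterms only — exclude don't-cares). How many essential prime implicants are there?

Round 0: 00000✓ 00001✓ 00010✓ 00011✓ 00100✓ 00101✓ 00110✓ 01110✓ 10000✓ 10001✓ 10011✓ 10111✓ 11000✓ 11101✓ 11110✓ 11111✓
Round 1: -0000✓ -0001✓ -0011✓ -1110 0-110 00-00✓ 00-01✓ 00-10✓ 000-0✓ 000-1✓ 0000-✓ 0001-✓ 001-0✓ 0010-✓ 1-000 1-111 10-11 100-1✓ 1000-✓ 111-1 1111-
Round 2: -00-1 -000- 00--0 00-0- 000--
PIs = {-00-1, -000-, -1110, 0-110, 00--0, 00-0-, 000--, 1-000, 1-111, 10-11, 111-1, 1111-}
Coverage chart:
  m0: -000-,00--0,00-0-,000--
  m1: -00-1,-000-,00-0-,000--
  m2: 00--0,000--
  m3: -00-1,000--
  m4: 00--0,00-0-
  m5: 00-0- ←essential
  m6: 0-110,00--0
  m14: -1110,0-110
  m17: -00-1,-000-
  m23: 1-111,10-11
  m30: -1110,1111-
  m31: 1-111,111-1,1111-
Essential: 00-0-

1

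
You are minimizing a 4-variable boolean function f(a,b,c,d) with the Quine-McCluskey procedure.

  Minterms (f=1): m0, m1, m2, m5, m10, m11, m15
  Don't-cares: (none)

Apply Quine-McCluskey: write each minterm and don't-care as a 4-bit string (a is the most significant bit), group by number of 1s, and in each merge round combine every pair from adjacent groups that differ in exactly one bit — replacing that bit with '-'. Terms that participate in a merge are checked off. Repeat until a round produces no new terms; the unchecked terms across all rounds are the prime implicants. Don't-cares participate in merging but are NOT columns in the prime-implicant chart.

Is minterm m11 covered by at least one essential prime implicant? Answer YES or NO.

[col 0] 0000*, 0001*, 0010*, 0101*, 1010*, 1011*, 1111*
[col 1] -010, 0-01, 00-0, 000-, 1-11, 101-
Prime implicants: -010, 0-01, 00-0, 000-, 1-11, 101-
PI chart (minterm → PIs covering it):
  0 | 00-0,000-
  1 | 0-01,000-
  2 | -010,00-0
  5 | 0-01  (sole → essential)
  10 | -010,101-
  11 | 1-11,101-
  15 | 1-11  (sole → essential)
Essential prime implicants: 0-01, 1-11

YES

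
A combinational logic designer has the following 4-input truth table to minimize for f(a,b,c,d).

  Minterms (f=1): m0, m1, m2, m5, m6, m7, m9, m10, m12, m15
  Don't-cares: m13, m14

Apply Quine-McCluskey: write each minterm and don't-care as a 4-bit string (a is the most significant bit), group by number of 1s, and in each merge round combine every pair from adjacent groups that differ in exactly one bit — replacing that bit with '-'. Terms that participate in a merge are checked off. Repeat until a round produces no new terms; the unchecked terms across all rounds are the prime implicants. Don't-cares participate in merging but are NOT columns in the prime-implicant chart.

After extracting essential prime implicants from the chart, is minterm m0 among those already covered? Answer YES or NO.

Round 0: 0000✓ 0001✓ 0010✓ 0101✓ 0110✓ 0111✓ 1001✓ 1010✓ 1100✓ 1101✓ 1110✓ 1111✓
Round 1: -001✓ -010✓ -101✓ -110✓ -111✓ 0-01✓ 0-10✓ 00-0 000- 01-1✓ 011-✓ 1-01✓ 1-10✓ 11-0✓ 11-1✓ 110-✓ 111-✓
Round 2: --01 --10 -1-1 -11- 11--
PIs = {--01, --10, -1-1, -11-, 00-0, 000-, 11--}
Coverage chart:
  m0: 00-0,000-
  m1: --01,000-
  m2: --10,00-0
  m5: --01,-1-1
  m6: --10,-11-
  m7: -1-1,-11-
  m9: --01 ←essential
  m10: --10 ←essential
  m12: 11-- ←essential
  m15: -1-1,-11-,11--
Essential: --01, --10, 11--

NO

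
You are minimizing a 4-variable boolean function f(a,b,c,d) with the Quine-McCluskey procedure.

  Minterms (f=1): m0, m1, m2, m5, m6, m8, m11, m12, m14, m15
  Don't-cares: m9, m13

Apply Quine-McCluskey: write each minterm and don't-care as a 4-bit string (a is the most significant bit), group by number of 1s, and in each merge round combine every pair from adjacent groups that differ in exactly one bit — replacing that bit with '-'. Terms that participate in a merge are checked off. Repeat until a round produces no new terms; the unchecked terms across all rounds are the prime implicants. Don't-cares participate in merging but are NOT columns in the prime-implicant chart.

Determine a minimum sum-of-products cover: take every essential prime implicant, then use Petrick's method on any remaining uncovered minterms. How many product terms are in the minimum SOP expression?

size-2^0 implicants → 0000(✓)  0001(✓)  0010(✓)  0101(✓)  0110(✓)  1000(✓)  1001(✓)  1011(✓)  1100(✓)  1101(✓)  1110(✓)  1111(✓)
size-2^1 implicants → -000(✓)  -001(✓)  -101(✓)  -110  0-01(✓)  0-10  00-0  000-(✓)  1-00(✓)  1-01(✓)  1-11(✓)  10-1(✓)  100-(✓)  11-0(✓)  11-1(✓)  110-(✓)  111-(✓)
size-2^2 implicants → --01  -00-  1--1  1-0-  11--
Unchecked terms (primes): --01, -00-, -110, 0-10, 00-0, 1--1, 1-0-, 11--
Minterm coverage:
  m0 ⊆ -00-,00-0
  m1 ⊆ --01,-00-
  m2 ⊆ 0-10,00-0
  m5 ⊆ --01 [E]
  m6 ⊆ -110,0-10
  m8 ⊆ -00-,1-0-
  m11 ⊆ 1--1 [E]
  m12 ⊆ 1-0-,11--
  m14 ⊆ -110,11--
  m15 ⊆ 1--1,11--
E = {--01, 1--1}
Petrick residual → -00-, 0-10, 11--
Cover = c'd + b'c' + a'cd' + ad + ab  |cover|=5

5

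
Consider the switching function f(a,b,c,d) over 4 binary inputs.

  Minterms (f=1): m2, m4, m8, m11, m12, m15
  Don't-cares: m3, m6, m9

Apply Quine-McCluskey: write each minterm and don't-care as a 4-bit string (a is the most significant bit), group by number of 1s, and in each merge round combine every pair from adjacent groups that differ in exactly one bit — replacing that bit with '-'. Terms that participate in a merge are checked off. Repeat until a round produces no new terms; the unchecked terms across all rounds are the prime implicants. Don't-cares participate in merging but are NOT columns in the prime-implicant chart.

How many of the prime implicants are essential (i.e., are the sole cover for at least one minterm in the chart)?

Round 0: 0010✓ 0011✓ 0100✓ 0110✓ 1000✓ 1001✓ 1011✓ 1100✓ 1111✓
Round 1: -011 -100 0-10 001- 01-0 1-00 1-11 10-1 100-
PIs = {-011, -100, 0-10, 001-, 01-0, 1-00, 1-11, 10-1, 100-}
Coverage chart:
  m2: 0-10,001-
  m4: -100,01-0
  m8: 1-00,100-
  m11: -011,1-11,10-1
  m12: -100,1-00
  m15: 1-11 ←essential
Essential: 1-11

1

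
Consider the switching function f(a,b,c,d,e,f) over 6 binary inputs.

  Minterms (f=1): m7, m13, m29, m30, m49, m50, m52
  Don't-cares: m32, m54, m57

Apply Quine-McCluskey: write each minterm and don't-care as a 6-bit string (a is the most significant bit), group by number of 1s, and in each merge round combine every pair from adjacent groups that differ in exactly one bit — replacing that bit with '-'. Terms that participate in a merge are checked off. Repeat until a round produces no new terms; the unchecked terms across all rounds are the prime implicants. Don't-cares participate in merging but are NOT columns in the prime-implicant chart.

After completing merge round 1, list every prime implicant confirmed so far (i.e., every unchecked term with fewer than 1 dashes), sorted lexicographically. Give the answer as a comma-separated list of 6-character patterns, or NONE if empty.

size-2^0 implicants → 000111  001101(✓)  011101(✓)  011110  100000  110001(✓)  110010(✓)  110100(✓)  110110(✓)  111001(✓)
size-2^1 implicants → 0-1101  11-001  110-10  1101-0
Unchecked terms (primes): 0-1101, 000111, 011110, 100000, 11-001, 110-10, 1101-0

000111, 011110, 100000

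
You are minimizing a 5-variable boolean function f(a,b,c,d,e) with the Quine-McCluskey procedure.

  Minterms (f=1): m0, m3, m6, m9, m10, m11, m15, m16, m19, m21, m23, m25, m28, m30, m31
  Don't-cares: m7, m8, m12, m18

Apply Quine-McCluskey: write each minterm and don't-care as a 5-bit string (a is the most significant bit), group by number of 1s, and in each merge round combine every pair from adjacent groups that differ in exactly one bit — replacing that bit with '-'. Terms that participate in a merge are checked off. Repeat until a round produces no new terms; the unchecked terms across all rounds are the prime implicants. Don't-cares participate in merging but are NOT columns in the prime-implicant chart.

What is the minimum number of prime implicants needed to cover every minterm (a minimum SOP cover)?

8

[col 0] 00000*, 00011*, 00110*, 00111*, 01000*, 01001*, 01010*, 01011*, 01100*, 01111*, 10000*, 10010*, 10011*, 10101*, 10111*, 11001*, 11100*, 11110*, 11111*
[col 1] -0000, -0011*, -0111*, -1001, -1100, -1111*, 0-000, 0-011*, 0-111*, 00-11*, 0011-, 01-00, 01-11*, 010-0*, 010-1*, 0100-*, 0101-*, 1-111*, 10-11*, 100-0, 1001-, 101-1, 111-0, 1111-
[col 2] --111, -0-11, 0--11, 010--
Prime implicants: --111, -0-11, -0000, -1001, -1100, 0--11, 0-000, 0011-, 01-00, 010--, 100-0, 1001-, 101-1, 111-0, 1111-
PI chart (minterm → PIs covering it):
  0 | -0000,0-000
  3 | -0-11,0--11
  6 | 0011-  (sole → essential)
  9 | -1001,010--
  10 | 010--  (sole → essential)
  11 | 0--11,010--
  15 | --111,0--11
  16 | -0000,100-0
  19 | -0-11,1001-
  21 | 101-1  (sole → essential)
  23 | --111,-0-11,101-1
  25 | -1001  (sole → essential)
  28 | -1100,111-0
  30 | 111-0,1111-
  31 | --111,1111-
Essential prime implicants: -1001, 0011-, 010--, 101-1
Petrick residual → --111, -0-11, -0000, 111-0
Minimum SOP uses 8 PIs: cde + b'de + b'c'd'e' + bc'd'e + a'b'cd + a'bc' + ab'ce + abce'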